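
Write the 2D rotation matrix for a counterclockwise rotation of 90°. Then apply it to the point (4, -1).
R = [[0, -1], [1, 0]]; R·(4, -1) = (1, 4)

Rotation matrix formula: R(θ) = [[cos θ, -sin θ], [sin θ, cos θ]]
For θ = 90°:
cos(90°) = 0
sin(90°) = 1
R = [[0, -1], [1, 0]]
Apply to (4, -1): [0·4 + (-1)·-1, 1·4 + 0·-1] = (1, 4)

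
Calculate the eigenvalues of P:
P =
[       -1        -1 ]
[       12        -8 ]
λ = -5, -4

Solve det(P - λI) = 0. For a 2×2 matrix the characteristic equation is λ² - (trace)λ + det = 0.
trace(P) = a + d = -1 - 8 = -9.
det(P) = a*d - b*c = (-1)*(-8) - (-1)*(12) = 8 + 12 = 20.
Characteristic equation: λ² - (-9)λ + (20) = 0.
Discriminant = (-9)² - 4*(20) = 81 - 80 = 1.
λ = (-9 ± √1) / 2 = (-9 ± 1) / 2 = -5, -4.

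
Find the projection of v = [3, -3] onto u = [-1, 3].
[6/5, -18/5]

The projection of v onto u is proj_u(v) = ((v·u) / (u·u)) · u.
v·u = (3)*(-1) + (-3)*(3) = -12.
u·u = (-1)*(-1) + (3)*(3) = 10.
coefficient = -12 / 10 = -6/5.
proj_u(v) = -6/5 · [-1, 3] = [6/5, -18/5].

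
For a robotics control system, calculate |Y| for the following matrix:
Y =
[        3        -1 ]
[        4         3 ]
det(Y) = 13

For a 2×2 matrix [[a, b], [c, d]], det = a*d - b*c.
det(Y) = (3)*(3) - (-1)*(4) = 9 + 4 = 13.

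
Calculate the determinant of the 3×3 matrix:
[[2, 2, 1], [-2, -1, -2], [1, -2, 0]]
-7

Expansion along first row:
det = 2·det([[-1,-2],[-2,0]]) - 2·det([[-2,-2],[1,0]]) + 1·det([[-2,-1],[1,-2]])
    = 2·(-1·0 - -2·-2) - 2·(-2·0 - -2·1) + 1·(-2·-2 - -1·1)
    = 2·-4 - 2·2 + 1·5
    = -8 + -4 + 5 = -7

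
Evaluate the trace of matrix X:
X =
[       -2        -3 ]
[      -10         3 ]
tr(X) = -2 + 3 = 1

The trace of a square matrix is the sum of its diagonal entries.
Diagonal entries of X: X[0][0] = -2, X[1][1] = 3.
tr(X) = -2 + 3 = 1.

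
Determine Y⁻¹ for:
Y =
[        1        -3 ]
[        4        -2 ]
det(Y) = 10
Y⁻¹ =
[     -1/5      3/10 ]
[     -2/5      1/10 ]

For a 2×2 matrix Y = [[a, b], [c, d]] with det(Y) ≠ 0, Y⁻¹ = (1/det(Y)) * [[d, -b], [-c, a]].
det(Y) = (1)*(-2) - (-3)*(4) = -2 + 12 = 10.
Y⁻¹ = (1/10) * [[-2, 3], [-4, 1]].
Dividing each entry by 10 and reducing:
Y⁻¹ =
[     -1/5      3/10 ]
[     -2/5      1/10 ]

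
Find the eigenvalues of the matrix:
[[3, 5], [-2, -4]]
λ = -2 and λ = 1

Characteristic equation: det(A - λI) = 0
λ² - (trace)λ + (det) = 0
λ² - (-1)λ + (-2) = 0
λ² + 1λ - 2 = 0
Solving: λ = -2, 1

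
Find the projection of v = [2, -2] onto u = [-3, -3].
[0, 0]

The projection of v onto u is proj_u(v) = ((v·u) / (u·u)) · u.
v·u = (2)*(-3) + (-2)*(-3) = 0.
u·u = (-3)*(-3) + (-3)*(-3) = 18.
coefficient = 0 / 18 = 0.
proj_u(v) = 0 · [-3, -3] = [0, 0].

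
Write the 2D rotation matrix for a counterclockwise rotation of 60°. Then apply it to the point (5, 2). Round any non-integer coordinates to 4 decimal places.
R = [[1/2, -√3/2], [√3/2, 1/2]]; R·(5, 2) = (0.7679, 5.3301)

Rotation matrix formula: R(θ) = [[cos θ, -sin θ], [sin θ, cos θ]]
For θ = 60°:
cos(60°) = 1/2
sin(60°) = √3/2
R = [[1/2, -√3/2], [√3/2, 1/2]]
Apply to (5, 2): [1/2·5 + (-√3/2)·2, √3/2·5 + 1/2·2] = (0.7679, 5.3301)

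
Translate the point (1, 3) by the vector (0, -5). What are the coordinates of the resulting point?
(1, -2)

Translation by (0, -5):
x' = 1 + 0 = 1
y' = 3 + -5 = -2
Homogeneous matrix: [[1, 0, 0], [0, 1, -5], [0, 0, 1]]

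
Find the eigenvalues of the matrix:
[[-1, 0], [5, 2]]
λ = -1 and λ = 2

Characteristic equation: det(A - λI) = 0
λ² - (trace)λ + (det) = 0
λ² - (1)λ + (-2) = 0
λ² - 1λ - 2 = 0
Solving: λ = -1, 2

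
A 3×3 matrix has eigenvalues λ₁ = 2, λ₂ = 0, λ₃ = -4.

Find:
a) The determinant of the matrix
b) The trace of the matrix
det = 0, trace = -2

Two standard eigenvalue identities:
- det(A) equals the product of the eigenvalues (counted with multiplicity).
- trace(A) equals the sum of the eigenvalues.
det(A) = (2)*(0)*(-4) = 0.
trace(A) = 2 + 0 - 4 = -2.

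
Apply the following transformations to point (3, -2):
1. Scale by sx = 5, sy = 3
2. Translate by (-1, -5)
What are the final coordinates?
(14, -11)

Step 1: Scale (3, -2) by (sx, sy) = (5, 3) → (15, -6)
Step 2: Translate by (-1, -5) → (14, -11)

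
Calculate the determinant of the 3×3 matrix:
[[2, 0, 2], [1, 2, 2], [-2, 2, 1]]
8

Expansion along first row:
det = 2·det([[2,2],[2,1]]) - 0·det([[1,2],[-2,1]]) + 2·det([[1,2],[-2,2]])
    = 2·(2·1 - 2·2) - 0·(1·1 - 2·-2) + 2·(1·2 - 2·-2)
    = 2·-2 - 0·5 + 2·6
    = -4 + 0 + 12 = 8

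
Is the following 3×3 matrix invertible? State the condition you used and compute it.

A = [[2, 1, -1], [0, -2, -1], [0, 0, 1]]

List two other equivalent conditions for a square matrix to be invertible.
Yes, invertible; det(A) = -4 ≠ 0. Equivalent conditions: rank(A) = 3; Ax = 0 has only the trivial solution; 0 is not an eigenvalue; the columns of A are linearly independent.

To check invertibility, compute det(A).
The given matrix is triangular, so det(A) equals the product of its diagonal entries = -4 ≠ 0.
Since det(A) ≠ 0, A is invertible.
Equivalent conditions for a square matrix A to be invertible:
- rank(A) = 3 (full rank).
- The homogeneous system Ax = 0 has only the trivial solution x = 0.
- 0 is not an eigenvalue of A.
- The columns (equivalently rows) of A are linearly independent.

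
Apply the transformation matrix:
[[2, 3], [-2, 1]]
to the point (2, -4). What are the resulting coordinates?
(-8, -8)

Matrix multiplication:
[[2, 3], [-2, 1]] × [2, -4]ᵀ
= [2×2 + 3×-4, -2×2 + 1×-4]ᵀ
= [-8.0000, -8.0000]ᵀ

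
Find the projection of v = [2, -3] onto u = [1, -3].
[11/10, -33/10]

The projection of v onto u is proj_u(v) = ((v·u) / (u·u)) · u.
v·u = (2)*(1) + (-3)*(-3) = 11.
u·u = (1)*(1) + (-3)*(-3) = 10.
coefficient = 11 / 10 = 11/10.
proj_u(v) = 11/10 · [1, -3] = [11/10, -33/10].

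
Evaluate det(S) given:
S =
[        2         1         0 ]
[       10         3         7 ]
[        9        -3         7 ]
det(S) = 77

Expand along row 0 (cofactor expansion): det(S) = a*(e*i - f*h) - b*(d*i - f*g) + c*(d*h - e*g), where the 3×3 is [[a, b, c], [d, e, f], [g, h, i]].
Minor M_00 = (3)*(7) - (7)*(-3) = 21 + 21 = 42.
Minor M_01 = (10)*(7) - (7)*(9) = 70 - 63 = 7.
Minor M_02 = (10)*(-3) - (3)*(9) = -30 - 27 = -57.
det(S) = (2)*(42) - (1)*(7) + (0)*(-57) = 84 - 7 + 0 = 77.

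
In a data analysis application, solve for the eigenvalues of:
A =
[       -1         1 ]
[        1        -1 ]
λ = -2, 0

Solve det(A - λI) = 0. For a 2×2 matrix the characteristic equation is λ² - (trace)λ + det = 0.
trace(A) = a + d = -1 - 1 = -2.
det(A) = a*d - b*c = (-1)*(-1) - (1)*(1) = 1 - 1 = 0.
Characteristic equation: λ² - (-2)λ + (0) = 0.
Discriminant = (-2)² - 4*(0) = 4 - 0 = 4.
λ = (-2 ± √4) / 2 = (-2 ± 2) / 2 = -2, 0.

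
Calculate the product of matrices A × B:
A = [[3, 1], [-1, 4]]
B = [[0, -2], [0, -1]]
[[0, -7], [0, -2]]

Matrix multiplication:
C[0][0] = 3×0 + 1×0 = 0
C[0][1] = 3×-2 + 1×-1 = -7
C[1][0] = -1×0 + 4×0 = 0
C[1][1] = -1×-2 + 4×-1 = -2
Result: [[0, -7], [0, -2]]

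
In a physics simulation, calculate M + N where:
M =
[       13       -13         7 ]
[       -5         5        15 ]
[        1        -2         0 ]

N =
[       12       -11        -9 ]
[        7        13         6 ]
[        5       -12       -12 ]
M + N =
[       25       -24        -2 ]
[        2        18        21 ]
[        6       -14       -12 ]

Matrix addition is elementwise: (M+N)[i][j] = M[i][j] + N[i][j].
  (M+N)[0][0] = (13) + (12) = 25
  (M+N)[0][1] = (-13) + (-11) = -24
  (M+N)[0][2] = (7) + (-9) = -2
  (M+N)[1][0] = (-5) + (7) = 2
  (M+N)[1][1] = (5) + (13) = 18
  (M+N)[1][2] = (15) + (6) = 21
  (M+N)[2][0] = (1) + (5) = 6
  (M+N)[2][1] = (-2) + (-12) = -14
  (M+N)[2][2] = (0) + (-12) = -12
M + N =
[       25       -24        -2 ]
[        2        18        21 ]
[        6       -14       -12 ]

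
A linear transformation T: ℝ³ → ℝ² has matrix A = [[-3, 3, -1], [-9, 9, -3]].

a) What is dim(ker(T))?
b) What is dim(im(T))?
dim(ker) = 2, dim(im) = 1

Observe that row 2 = 3 × row 1 (so the rows are linearly dependent).
Thus rank(A) = 1 (only one linearly independent row).
dim(im(T)) = rank(A) = 1.
By the rank-nullity theorem applied to T: ℝ³ → ℝ², rank(A) + nullity(A) = 3 (the domain dimension), so dim(ker(T)) = 3 - 1 = 2.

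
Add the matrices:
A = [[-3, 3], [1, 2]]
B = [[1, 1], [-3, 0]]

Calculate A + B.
[[-2, 4], [-2, 2]]

Add corresponding elements:
(-3)+(1)=-2
(3)+(1)=4
(1)+(-3)=-2
(2)+(0)=2
A + B = [[-2, 4], [-2, 2]]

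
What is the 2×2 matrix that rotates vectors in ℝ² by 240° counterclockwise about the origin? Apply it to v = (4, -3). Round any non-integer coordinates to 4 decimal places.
R = [[-1/2, √3/2], [-√3/2, -1/2]]; R·v = (-4.5981, -1.9641)

A counterclockwise rotation by angle θ in ℝ² has matrix R(θ) = [[cos θ, -sin θ], [sin θ, cos θ]].
For θ = 240°: cos θ = -1/2, sin θ = -√3/2.
R(240°) = [[-1/2, √3/2], [-√3/2, -1/2]].
R·v = [-1/2·4 + (√3/2)·-3, -√3/2·4 + -1/2·-3] = (-4.5981, -1.9641).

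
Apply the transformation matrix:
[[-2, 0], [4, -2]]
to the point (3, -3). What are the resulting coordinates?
(-6, 18)

Matrix multiplication:
[[-2, 0], [4, -2]] × [3, -3]ᵀ
= [-2×3 + 0×-3, 4×3 + -2×-3]ᵀ
= [-6.0000, 18.0000]ᵀ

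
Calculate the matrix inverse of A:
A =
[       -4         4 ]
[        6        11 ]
det(A) = -68
A⁻¹ =
[   -11/68      1/17 ]
[     3/34      1/17 ]

For a 2×2 matrix A = [[a, b], [c, d]] with det(A) ≠ 0, A⁻¹ = (1/det(A)) * [[d, -b], [-c, a]].
det(A) = (-4)*(11) - (4)*(6) = -44 - 24 = -68.
A⁻¹ = (1/-68) * [[11, -4], [-6, -4]].
Dividing each entry by -68 and reducing:
A⁻¹ =
[   -11/68      1/17 ]
[     3/34      1/17 ]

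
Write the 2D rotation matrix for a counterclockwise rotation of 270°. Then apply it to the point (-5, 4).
R = [[0, 1], [-1, 0]]; R·(-5, 4) = (4, 5)

Rotation matrix formula: R(θ) = [[cos θ, -sin θ], [sin θ, cos θ]]
For θ = 270°:
cos(270°) = 0
sin(270°) = -1
R = [[0, 1], [-1, 0]]
Apply to (-5, 4): [0·-5 + (1)·4, -1·-5 + 0·4] = (4, 5)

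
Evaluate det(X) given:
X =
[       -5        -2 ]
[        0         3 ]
det(X) = -15

For a 2×2 matrix [[a, b], [c, d]], det = a*d - b*c.
det(X) = (-5)*(3) - (-2)*(0) = -15 - 0 = -15.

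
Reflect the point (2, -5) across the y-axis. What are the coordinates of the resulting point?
(-2, -5)

Reflection across y-axis: (2, -5) → (-2, -5)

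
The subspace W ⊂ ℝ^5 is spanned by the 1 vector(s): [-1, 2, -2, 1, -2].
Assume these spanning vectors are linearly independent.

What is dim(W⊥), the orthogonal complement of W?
dim(W⊥) = 4

For any subspace W of ℝ^n, dim(W) + dim(W⊥) = n (the whole-space dimension).
Here the given 1 vectors are linearly independent, so dim(W) = 1.
Thus dim(W⊥) = n - dim(W) = 5 - 1 = 4.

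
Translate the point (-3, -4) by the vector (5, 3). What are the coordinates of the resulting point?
(2, -1)

Translation by (5, 3):
x' = -3 + 5 = 2
y' = -4 + 3 = -1
Homogeneous matrix: [[1, 0, 5], [0, 1, 3], [0, 0, 1]]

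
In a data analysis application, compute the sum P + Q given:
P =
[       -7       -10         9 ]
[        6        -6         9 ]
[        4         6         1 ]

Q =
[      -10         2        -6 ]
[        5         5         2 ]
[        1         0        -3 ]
P + Q =
[      -17        -8         3 ]
[       11        -1        11 ]
[        5         6        -2 ]

Matrix addition is elementwise: (P+Q)[i][j] = P[i][j] + Q[i][j].
  (P+Q)[0][0] = (-7) + (-10) = -17
  (P+Q)[0][1] = (-10) + (2) = -8
  (P+Q)[0][2] = (9) + (-6) = 3
  (P+Q)[1][0] = (6) + (5) = 11
  (P+Q)[1][1] = (-6) + (5) = -1
  (P+Q)[1][2] = (9) + (2) = 11
  (P+Q)[2][0] = (4) + (1) = 5
  (P+Q)[2][1] = (6) + (0) = 6
  (P+Q)[2][2] = (1) + (-3) = -2
P + Q =
[      -17        -8         3 ]
[       11        -1        11 ]
[        5         6        -2 ]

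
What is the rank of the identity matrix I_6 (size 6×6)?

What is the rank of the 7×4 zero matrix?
rank(I_6) = 6, rank(0) = 0

The identity I_6 has 6 columns that are the standard basis vectors e_1, …, e_6. These are linearly independent, so all 6 columns are pivots and rank(I_6) = 6.
The 7×4 zero matrix has every entry zero, so every row is the zero row and there are no pivots; rank(0) = 0.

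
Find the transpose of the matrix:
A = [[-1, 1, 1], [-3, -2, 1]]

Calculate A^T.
[[-1, -3], [1, -2], [1, 1]]

The transpose sends entry (i,j) to (j,i); rows become columns.
Row 0 of A: [-1, 1, 1] -> column 0 of A^T.
Row 1 of A: [-3, -2, 1] -> column 1 of A^T.
A^T = [[-1, -3], [1, -2], [1, 1]]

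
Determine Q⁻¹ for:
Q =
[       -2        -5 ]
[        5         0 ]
det(Q) = 25
Q⁻¹ =
[        0       1/5 ]
[     -1/5     -2/25 ]

For a 2×2 matrix Q = [[a, b], [c, d]] with det(Q) ≠ 0, Q⁻¹ = (1/det(Q)) * [[d, -b], [-c, a]].
det(Q) = (-2)*(0) - (-5)*(5) = 0 + 25 = 25.
Q⁻¹ = (1/25) * [[0, 5], [-5, -2]].
Dividing each entry by 25 and reducing:
Q⁻¹ =
[        0       1/5 ]
[     -1/5     -2/25 ]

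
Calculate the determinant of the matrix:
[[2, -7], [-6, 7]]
-28

For a 2×2 matrix [[a, b], [c, d]], det = ad - bc
det = (2)(7) - (-7)(-6) = 14 - 42 = -28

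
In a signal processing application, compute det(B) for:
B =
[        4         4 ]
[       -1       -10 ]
det(B) = -36

For a 2×2 matrix [[a, b], [c, d]], det = a*d - b*c.
det(B) = (4)*(-10) - (4)*(-1) = -40 + 4 = -36.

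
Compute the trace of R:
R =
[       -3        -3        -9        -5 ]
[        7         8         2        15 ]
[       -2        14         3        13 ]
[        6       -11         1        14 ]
tr(R) = -3 + 8 + 3 + 14 = 22

The trace of a square matrix is the sum of its diagonal entries.
Diagonal entries of R: R[0][0] = -3, R[1][1] = 8, R[2][2] = 3, R[3][3] = 14.
tr(R) = -3 + 8 + 3 + 14 = 22.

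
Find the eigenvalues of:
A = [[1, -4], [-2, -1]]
λ = -3, 3

Solve det(A - λI) = 0. For a 2×2 matrix this is λ² - (trace)λ + det = 0.
trace(A) = 1 - 1 = 0.
det(A) = (1)*(-1) - (-4)*(-2) = -1 - 8 = -9.
Characteristic equation: λ² - (0)λ + (-9) = 0.
Discriminant: (0)² - 4*(-9) = 0 + 36 = 36.
Roots: λ = (0 ± √36) / 2 = -3, 3.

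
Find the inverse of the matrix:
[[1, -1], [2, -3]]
[[3, -1], [2, -1]]

For [[a,b],[c,d]], inverse = (1/det)·[[d,-b],[-c,a]]
det = 1·-3 - -1·2 = -1
Inverse = (1/-1)·[[-3, 1], [-2, 1]]
        = [[3, -1], [2, -1]]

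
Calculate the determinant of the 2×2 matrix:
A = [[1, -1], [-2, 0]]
-2

For A = [[a, b], [c, d]], det(A) = a*d - b*c.
det(A) = (1)*(0) - (-1)*(-2) = 0 - 2 = -2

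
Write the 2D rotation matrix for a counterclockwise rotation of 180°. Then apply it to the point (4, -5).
R = [[-1, 0], [0, -1]]; R·(4, -5) = (-4, 5)

Rotation matrix formula: R(θ) = [[cos θ, -sin θ], [sin θ, cos θ]]
For θ = 180°:
cos(180°) = -1
sin(180°) = 0
R = [[-1, 0], [0, -1]]
Apply to (4, -5): [-1·4 + (0)·-5, 0·4 + -1·-5] = (-4, 5)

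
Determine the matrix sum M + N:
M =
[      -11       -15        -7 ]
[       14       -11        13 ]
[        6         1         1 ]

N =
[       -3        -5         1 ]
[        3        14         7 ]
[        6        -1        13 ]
M + N =
[      -14       -20        -6 ]
[       17         3        20 ]
[       12         0        14 ]

Matrix addition is elementwise: (M+N)[i][j] = M[i][j] + N[i][j].
  (M+N)[0][0] = (-11) + (-3) = -14
  (M+N)[0][1] = (-15) + (-5) = -20
  (M+N)[0][2] = (-7) + (1) = -6
  (M+N)[1][0] = (14) + (3) = 17
  (M+N)[1][1] = (-11) + (14) = 3
  (M+N)[1][2] = (13) + (7) = 20
  (M+N)[2][0] = (6) + (6) = 12
  (M+N)[2][1] = (1) + (-1) = 0
  (M+N)[2][2] = (1) + (13) = 14
M + N =
[      -14       -20        -6 ]
[       17         3        20 ]
[       12         0        14 ]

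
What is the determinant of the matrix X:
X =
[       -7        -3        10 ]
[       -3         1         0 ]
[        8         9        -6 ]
det(X) = -254

Expand along row 0 (cofactor expansion): det(X) = a*(e*i - f*h) - b*(d*i - f*g) + c*(d*h - e*g), where the 3×3 is [[a, b, c], [d, e, f], [g, h, i]].
Minor M_00 = (1)*(-6) - (0)*(9) = -6 - 0 = -6.
Minor M_01 = (-3)*(-6) - (0)*(8) = 18 - 0 = 18.
Minor M_02 = (-3)*(9) - (1)*(8) = -27 - 8 = -35.
det(X) = (-7)*(-6) - (-3)*(18) + (10)*(-35) = 42 + 54 - 350 = -254.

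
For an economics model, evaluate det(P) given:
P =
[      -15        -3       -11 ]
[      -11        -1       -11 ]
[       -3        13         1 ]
det(P) = -656

Expand along row 0 (cofactor expansion): det(P) = a*(e*i - f*h) - b*(d*i - f*g) + c*(d*h - e*g), where the 3×3 is [[a, b, c], [d, e, f], [g, h, i]].
Minor M_00 = (-1)*(1) - (-11)*(13) = -1 + 143 = 142.
Minor M_01 = (-11)*(1) - (-11)*(-3) = -11 - 33 = -44.
Minor M_02 = (-11)*(13) - (-1)*(-3) = -143 - 3 = -146.
det(P) = (-15)*(142) - (-3)*(-44) + (-11)*(-146) = -2130 - 132 + 1606 = -656.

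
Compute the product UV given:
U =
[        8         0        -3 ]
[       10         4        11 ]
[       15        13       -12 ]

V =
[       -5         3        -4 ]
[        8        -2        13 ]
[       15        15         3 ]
UV =
[      -85       -21       -41 ]
[      147       187        45 ]
[     -151      -161        73 ]

Matrix multiplication: (UV)[i][j] = sum over k of U[i][k] * V[k][j].
  (UV)[0][0] = (8)*(-5) + (0)*(8) + (-3)*(15) = -85
  (UV)[0][1] = (8)*(3) + (0)*(-2) + (-3)*(15) = -21
  (UV)[0][2] = (8)*(-4) + (0)*(13) + (-3)*(3) = -41
  (UV)[1][0] = (10)*(-5) + (4)*(8) + (11)*(15) = 147
  (UV)[1][1] = (10)*(3) + (4)*(-2) + (11)*(15) = 187
  (UV)[1][2] = (10)*(-4) + (4)*(13) + (11)*(3) = 45
  (UV)[2][0] = (15)*(-5) + (13)*(8) + (-12)*(15) = -151
  (UV)[2][1] = (15)*(3) + (13)*(-2) + (-12)*(15) = -161
  (UV)[2][2] = (15)*(-4) + (13)*(13) + (-12)*(3) = 73
UV =
[      -85       -21       -41 ]
[      147       187        45 ]
[     -151      -161        73 ]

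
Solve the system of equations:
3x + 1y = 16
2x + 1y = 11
x = 5, y = 1

Use elimination (row reduction):
Equation 1: 3x + 1y = 16.
Equation 2: 2x + 1y = 11.
Multiply Eq1 by 2 and Eq2 by 3: 6x + 2y = 32;  6x + 3y = 33.
Subtract: (1)y = 1, so y = 1.
Back-substitute into Eq1: 3x + 1*(1) = 16, so x = 5.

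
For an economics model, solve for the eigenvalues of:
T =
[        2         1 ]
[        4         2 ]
λ = 0, 4

Solve det(T - λI) = 0. For a 2×2 matrix the characteristic equation is λ² - (trace)λ + det = 0.
trace(T) = a + d = 2 + 2 = 4.
det(T) = a*d - b*c = (2)*(2) - (1)*(4) = 4 - 4 = 0.
Characteristic equation: λ² - (4)λ + (0) = 0.
Discriminant = (4)² - 4*(0) = 16 - 0 = 16.
λ = (4 ± √16) / 2 = (4 ± 4) / 2 = 0, 4.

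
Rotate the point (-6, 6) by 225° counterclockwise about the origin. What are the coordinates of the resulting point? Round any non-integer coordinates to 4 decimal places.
(8.4853, 0.0000)

Rotation matrix R(θ) = [[cos θ, -sin θ], [sin θ, cos θ]]; for θ = 225°:
R = [[-√2/2, √2/2], [-√2/2, -√2/2]]
Result: R × [-6, 6]ᵀ = [-√2/2·-6 + (√2/2)·6, -√2/2·-6 + (-√2/2)·6]ᵀ = (8.4853, 0.0000)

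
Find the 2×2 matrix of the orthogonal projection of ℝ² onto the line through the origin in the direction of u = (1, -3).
[[1/10, -3/10], [-3/10, 9/10]]

The orthogonal projection onto the line spanned by a nonzero vector u = (a, b) has matrix P = (u uᵀ) / (uᵀ u) = (1/(a² + b²)) · [[a², ab], [ab, b²]].
Here u = (1, -3), so a² + b² = 1 + 9 = 10.
P = (1/10) · [[1, -3], [-3, 9]] = [[1/10, -3/10], [-3/10, 9/10]].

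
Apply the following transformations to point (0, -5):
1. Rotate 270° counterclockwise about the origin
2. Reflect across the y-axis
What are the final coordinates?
(5, 0)

Step 1: Rotate 270° → (-5, 0)
Step 2: Reflect across the y-axis → (5, 0)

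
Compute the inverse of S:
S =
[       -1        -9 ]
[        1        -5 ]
det(S) = 14
S⁻¹ =
[    -5/14      9/14 ]
[    -1/14     -1/14 ]

For a 2×2 matrix S = [[a, b], [c, d]] with det(S) ≠ 0, S⁻¹ = (1/det(S)) * [[d, -b], [-c, a]].
det(S) = (-1)*(-5) - (-9)*(1) = 5 + 9 = 14.
S⁻¹ = (1/14) * [[-5, 9], [-1, -1]].
Dividing each entry by 14 and reducing:
S⁻¹ =
[    -5/14      9/14 ]
[    -1/14     -1/14 ]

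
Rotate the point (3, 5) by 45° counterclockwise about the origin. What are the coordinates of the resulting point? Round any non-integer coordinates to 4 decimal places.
(-1.4142, 5.6569)

Rotation matrix R(θ) = [[cos θ, -sin θ], [sin θ, cos θ]]; for θ = 45°:
R = [[√2/2, -√2/2], [√2/2, √2/2]]
Result: R × [3, 5]ᵀ = [√2/2·3 + (-√2/2)·5, √2/2·3 + (√2/2)·5]ᵀ = (-1.4142, 5.6569)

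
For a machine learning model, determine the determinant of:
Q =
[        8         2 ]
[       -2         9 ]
det(Q) = 76

For a 2×2 matrix [[a, b], [c, d]], det = a*d - b*c.
det(Q) = (8)*(9) - (2)*(-2) = 72 + 4 = 76.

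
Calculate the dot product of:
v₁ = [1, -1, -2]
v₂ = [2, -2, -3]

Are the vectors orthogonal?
10, No

The dot product is the sum of products of corresponding components.
v₁·v₂ = (1)*(2) + (-1)*(-2) + (-2)*(-3) = 2 + 2 + 6 = 10.
Two vectors are orthogonal iff their dot product is 0; here the dot product is 10, so the vectors are not orthogonal.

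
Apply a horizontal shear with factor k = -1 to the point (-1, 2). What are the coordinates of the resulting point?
(-3, 2)

Shear matrix for horizontal shear with factor k = -1:
[[1, -1], [0, 1]]
Result: (-1, 2) → (-3, 2)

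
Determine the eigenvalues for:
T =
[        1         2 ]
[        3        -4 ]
λ = -5, 2

Solve det(T - λI) = 0. For a 2×2 matrix the characteristic equation is λ² - (trace)λ + det = 0.
trace(T) = a + d = 1 - 4 = -3.
det(T) = a*d - b*c = (1)*(-4) - (2)*(3) = -4 - 6 = -10.
Characteristic equation: λ² - (-3)λ + (-10) = 0.
Discriminant = (-3)² - 4*(-10) = 9 + 40 = 49.
λ = (-3 ± √49) / 2 = (-3 ± 7) / 2 = -5, 2.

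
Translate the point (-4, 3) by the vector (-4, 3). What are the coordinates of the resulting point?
(-8, 6)

Translation by (-4, 3):
x' = -4 + -4 = -8
y' = 3 + 3 = 6
Homogeneous matrix: [[1, 0, -4], [0, 1, 3], [0, 0, 1]]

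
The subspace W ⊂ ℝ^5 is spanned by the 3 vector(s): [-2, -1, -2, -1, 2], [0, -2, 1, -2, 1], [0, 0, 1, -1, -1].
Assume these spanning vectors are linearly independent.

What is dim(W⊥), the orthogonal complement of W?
dim(W⊥) = 2

For any subspace W of ℝ^n, dim(W) + dim(W⊥) = n (the whole-space dimension).
Here the given 3 vectors are linearly independent, so dim(W) = 3.
Thus dim(W⊥) = n - dim(W) = 5 - 3 = 2.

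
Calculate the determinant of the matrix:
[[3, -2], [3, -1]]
3

For a 2×2 matrix [[a, b], [c, d]], det = ad - bc
det = (3)(-1) - (-2)(3) = -3 - -6 = 3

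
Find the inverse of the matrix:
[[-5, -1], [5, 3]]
[[-3/10, -1/10], [1/2, 1/2]]

For [[a,b],[c,d]], inverse = (1/det)·[[d,-b],[-c,a]]
det = -5·3 - -1·5 = -10
Inverse = (1/-10)·[[3, 1], [-5, -5]]
        = [[-3/10, -1/10], [1/2, 1/2]]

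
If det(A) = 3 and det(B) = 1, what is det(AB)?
3

Use the multiplicative property of determinants: det(AB) = det(A)*det(B).
det(AB) = (3)*(1) = 3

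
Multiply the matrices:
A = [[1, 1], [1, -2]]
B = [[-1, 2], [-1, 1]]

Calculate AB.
[[-2, 3], [1, 0]]

Each entry (i,j) of AB = sum over k of A[i][k]*B[k][j].
(AB)[0][0] = (1)*(-1) + (1)*(-1) = -2
(AB)[0][1] = (1)*(2) + (1)*(1) = 3
(AB)[1][0] = (1)*(-1) + (-2)*(-1) = 1
(AB)[1][1] = (1)*(2) + (-2)*(1) = 0
AB = [[-2, 3], [1, 0]]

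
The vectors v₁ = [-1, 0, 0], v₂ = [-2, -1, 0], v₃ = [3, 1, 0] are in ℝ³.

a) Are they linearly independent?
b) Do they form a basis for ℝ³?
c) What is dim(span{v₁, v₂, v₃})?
Not independent, not a basis, dim(span) = 2

Check whether v₃ can be written as a linear combination of v₁ and v₂.
v₃ = (-1)·v₁ + (-1)·v₂ = [3, 1, 0], so the three vectors are linearly dependent.
Thus they do not form a basis for ℝ³, and dim(span{v₁, v₂, v₃}) = 2 (spanned by v₁ and v₂).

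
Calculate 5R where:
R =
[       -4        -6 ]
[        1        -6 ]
5R =
[      -20       -30 ]
[        5       -30 ]

Scalar multiplication is elementwise: (5R)[i][j] = 5 * R[i][j].
  (5R)[0][0] = 5 * (-4) = -20
  (5R)[0][1] = 5 * (-6) = -30
  (5R)[1][0] = 5 * (1) = 5
  (5R)[1][1] = 5 * (-6) = -30
5R =
[      -20       -30 ]
[        5       -30 ]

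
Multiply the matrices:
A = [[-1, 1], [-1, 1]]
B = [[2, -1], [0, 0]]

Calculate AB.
[[-2, 1], [-2, 1]]

Each entry (i,j) of AB = sum over k of A[i][k]*B[k][j].
(AB)[0][0] = (-1)*(2) + (1)*(0) = -2
(AB)[0][1] = (-1)*(-1) + (1)*(0) = 1
(AB)[1][0] = (-1)*(2) + (1)*(0) = -2
(AB)[1][1] = (-1)*(-1) + (1)*(0) = 1
AB = [[-2, 1], [-2, 1]]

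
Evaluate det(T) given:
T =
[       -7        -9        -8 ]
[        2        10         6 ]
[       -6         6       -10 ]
det(T) = 520

Expand along row 0 (cofactor expansion): det(T) = a*(e*i - f*h) - b*(d*i - f*g) + c*(d*h - e*g), where the 3×3 is [[a, b, c], [d, e, f], [g, h, i]].
Minor M_00 = (10)*(-10) - (6)*(6) = -100 - 36 = -136.
Minor M_01 = (2)*(-10) - (6)*(-6) = -20 + 36 = 16.
Minor M_02 = (2)*(6) - (10)*(-6) = 12 + 60 = 72.
det(T) = (-7)*(-136) - (-9)*(16) + (-8)*(72) = 952 + 144 - 576 = 520.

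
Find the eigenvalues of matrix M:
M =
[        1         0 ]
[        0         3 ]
λ = 1, 3

Solve det(M - λI) = 0. For a 2×2 matrix the characteristic equation is λ² - (trace)λ + det = 0.
trace(M) = a + d = 1 + 3 = 4.
det(M) = a*d - b*c = (1)*(3) - (0)*(0) = 3 - 0 = 3.
Characteristic equation: λ² - (4)λ + (3) = 0.
Discriminant = (4)² - 4*(3) = 16 - 12 = 4.
λ = (4 ± √4) / 2 = (4 ± 2) / 2 = 1, 3.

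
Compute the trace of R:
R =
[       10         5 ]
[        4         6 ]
tr(R) = 10 + 6 = 16

The trace of a square matrix is the sum of its diagonal entries.
Diagonal entries of R: R[0][0] = 10, R[1][1] = 6.
tr(R) = 10 + 6 = 16.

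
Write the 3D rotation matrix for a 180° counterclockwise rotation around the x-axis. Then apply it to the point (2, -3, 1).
R = [[1, 0, 0], [0, -1, 0], [0, 0, -1]]; R·(2, -3, 1) = (2, 3, -1)

Rotation matrix for 180° around x-axis:
cos(180°) = -1, sin(180°) = 0
R = [[1, 0, 0], [0, -1, 0], [0, 0, -1]]
Apply to (2, -3, 1): R·[2, -3, 1]ᵀ = (2, 3, -1)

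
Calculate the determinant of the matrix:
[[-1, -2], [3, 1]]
5

For a 2×2 matrix [[a, b], [c, d]], det = ad - bc
det = (-1)(1) - (-2)(3) = -1 - -6 = 5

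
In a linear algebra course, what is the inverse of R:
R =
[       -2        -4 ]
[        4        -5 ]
det(R) = 26
R⁻¹ =
[    -5/26      2/13 ]
[    -2/13     -1/13 ]

For a 2×2 matrix R = [[a, b], [c, d]] with det(R) ≠ 0, R⁻¹ = (1/det(R)) * [[d, -b], [-c, a]].
det(R) = (-2)*(-5) - (-4)*(4) = 10 + 16 = 26.
R⁻¹ = (1/26) * [[-5, 4], [-4, -2]].
Dividing each entry by 26 and reducing:
R⁻¹ =
[    -5/26      2/13 ]
[    -2/13     -1/13 ]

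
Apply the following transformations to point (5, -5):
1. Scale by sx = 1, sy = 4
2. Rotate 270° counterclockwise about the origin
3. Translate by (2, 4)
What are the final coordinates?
(-18, -1)

Step 1: Scale → (5, -20)
Step 2: Rotate 270° → (-20, -5)
Step 3: Translate → (-18, -1)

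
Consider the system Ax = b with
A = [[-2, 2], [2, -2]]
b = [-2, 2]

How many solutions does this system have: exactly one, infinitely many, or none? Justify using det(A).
Infinitely many solutions

det(A) = (-2)*(-2) - (2)*(2) = 0, so A is singular (column 2 is -1 times column 1).
b = [-2, 2] = 1 * column 1 of A, so b lies in the column space of A.
A singular matrix whose right-hand side is in its column space gives a 1-parameter family of solutions — infinitely many.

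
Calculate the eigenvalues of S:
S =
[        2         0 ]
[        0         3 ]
λ = 2, 3

Solve det(S - λI) = 0. For a 2×2 matrix the characteristic equation is λ² - (trace)λ + det = 0.
trace(S) = a + d = 2 + 3 = 5.
det(S) = a*d - b*c = (2)*(3) - (0)*(0) = 6 - 0 = 6.
Characteristic equation: λ² - (5)λ + (6) = 0.
Discriminant = (5)² - 4*(6) = 25 - 24 = 1.
λ = (5 ± √1) / 2 = (5 ± 1) / 2 = 2, 3.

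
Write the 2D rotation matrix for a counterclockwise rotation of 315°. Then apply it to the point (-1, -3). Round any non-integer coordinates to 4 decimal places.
R = [[√2/2, √2/2], [-√2/2, √2/2]]; R·(-1, -3) = (-2.8284, -1.4142)

Rotation matrix formula: R(θ) = [[cos θ, -sin θ], [sin θ, cos θ]]
For θ = 315°:
cos(315°) = √2/2
sin(315°) = -√2/2
R = [[√2/2, √2/2], [-√2/2, √2/2]]
Apply to (-1, -3): [√2/2·-1 + (√2/2)·-3, -√2/2·-1 + √2/2·-3] = (-2.8284, -1.4142)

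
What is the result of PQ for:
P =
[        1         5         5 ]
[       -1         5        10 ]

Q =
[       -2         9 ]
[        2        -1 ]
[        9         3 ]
PQ =
[       53        19 ]
[      102        16 ]

Matrix multiplication: (PQ)[i][j] = sum over k of P[i][k] * Q[k][j].
  (PQ)[0][0] = (1)*(-2) + (5)*(2) + (5)*(9) = 53
  (PQ)[0][1] = (1)*(9) + (5)*(-1) + (5)*(3) = 19
  (PQ)[1][0] = (-1)*(-2) + (5)*(2) + (10)*(9) = 102
  (PQ)[1][1] = (-1)*(9) + (5)*(-1) + (10)*(3) = 16
PQ =
[       53        19 ]
[      102        16 ]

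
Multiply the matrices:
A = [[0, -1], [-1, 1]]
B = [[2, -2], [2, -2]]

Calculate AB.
[[-2, 2], [0, 0]]

Each entry (i,j) of AB = sum over k of A[i][k]*B[k][j].
(AB)[0][0] = (0)*(2) + (-1)*(2) = -2
(AB)[0][1] = (0)*(-2) + (-1)*(-2) = 2
(AB)[1][0] = (-1)*(2) + (1)*(2) = 0
(AB)[1][1] = (-1)*(-2) + (1)*(-2) = 0
AB = [[-2, 2], [0, 0]]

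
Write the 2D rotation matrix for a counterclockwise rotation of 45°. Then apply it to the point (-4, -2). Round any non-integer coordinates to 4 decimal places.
R = [[√2/2, -√2/2], [√2/2, √2/2]]; R·(-4, -2) = (-1.4142, -4.2426)

Rotation matrix formula: R(θ) = [[cos θ, -sin θ], [sin θ, cos θ]]
For θ = 45°:
cos(45°) = √2/2
sin(45°) = √2/2
R = [[√2/2, -√2/2], [√2/2, √2/2]]
Apply to (-4, -2): [√2/2·-4 + (-√2/2)·-2, √2/2·-4 + √2/2·-2] = (-1.4142, -4.2426)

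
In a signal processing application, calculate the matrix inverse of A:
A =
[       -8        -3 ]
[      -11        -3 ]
det(A) = -9
A⁻¹ =
[      1/3      -1/3 ]
[    -11/9       8/9 ]

For a 2×2 matrix A = [[a, b], [c, d]] with det(A) ≠ 0, A⁻¹ = (1/det(A)) * [[d, -b], [-c, a]].
det(A) = (-8)*(-3) - (-3)*(-11) = 24 - 33 = -9.
A⁻¹ = (1/-9) * [[-3, 3], [11, -8]].
Dividing each entry by -9 and reducing:
A⁻¹ =
[      1/3      -1/3 ]
[    -11/9       8/9 ]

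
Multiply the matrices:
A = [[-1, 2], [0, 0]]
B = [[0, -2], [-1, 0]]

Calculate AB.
[[-2, 2], [0, 0]]

Each entry (i,j) of AB = sum over k of A[i][k]*B[k][j].
(AB)[0][0] = (-1)*(0) + (2)*(-1) = -2
(AB)[0][1] = (-1)*(-2) + (2)*(0) = 2
(AB)[1][0] = (0)*(0) + (0)*(-1) = 0
(AB)[1][1] = (0)*(-2) + (0)*(0) = 0
AB = [[-2, 2], [0, 0]]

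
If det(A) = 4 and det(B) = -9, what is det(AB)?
-36

Use the multiplicative property of determinants: det(AB) = det(A)*det(B).
det(AB) = (4)*(-9) = -36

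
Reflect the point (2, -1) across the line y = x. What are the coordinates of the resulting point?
(-1, 2)

Reflection across line y = x: (2, -1) → (-1, 2)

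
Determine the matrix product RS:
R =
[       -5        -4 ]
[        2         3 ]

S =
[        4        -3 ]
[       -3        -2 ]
RS =
[       -8        23 ]
[       -1       -12 ]

Matrix multiplication: (RS)[i][j] = sum over k of R[i][k] * S[k][j].
  (RS)[0][0] = (-5)*(4) + (-4)*(-3) = -8
  (RS)[0][1] = (-5)*(-3) + (-4)*(-2) = 23
  (RS)[1][0] = (2)*(4) + (3)*(-3) = -1
  (RS)[1][1] = (2)*(-3) + (3)*(-2) = -12
RS =
[       -8        23 ]
[       -1       -12 ]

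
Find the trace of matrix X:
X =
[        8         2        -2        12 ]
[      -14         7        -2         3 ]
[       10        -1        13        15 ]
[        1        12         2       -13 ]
tr(X) = 8 + 7 + 13 - 13 = 15

The trace of a square matrix is the sum of its diagonal entries.
Diagonal entries of X: X[0][0] = 8, X[1][1] = 7, X[2][2] = 13, X[3][3] = -13.
tr(X) = 8 + 7 + 13 - 13 = 15.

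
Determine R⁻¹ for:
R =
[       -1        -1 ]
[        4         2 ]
det(R) = 2
R⁻¹ =
[        1       1/2 ]
[       -2      -1/2 ]

For a 2×2 matrix R = [[a, b], [c, d]] with det(R) ≠ 0, R⁻¹ = (1/det(R)) * [[d, -b], [-c, a]].
det(R) = (-1)*(2) - (-1)*(4) = -2 + 4 = 2.
R⁻¹ = (1/2) * [[2, 1], [-4, -1]].
Dividing each entry by 2 and reducing:
R⁻¹ =
[        1       1/2 ]
[       -2      -1/2 ]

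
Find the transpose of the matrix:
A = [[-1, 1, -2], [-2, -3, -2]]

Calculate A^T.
[[-1, -2], [1, -3], [-2, -2]]

The transpose sends entry (i,j) to (j,i); rows become columns.
Row 0 of A: [-1, 1, -2] -> column 0 of A^T.
Row 1 of A: [-2, -3, -2] -> column 1 of A^T.
A^T = [[-1, -2], [1, -3], [-2, -2]]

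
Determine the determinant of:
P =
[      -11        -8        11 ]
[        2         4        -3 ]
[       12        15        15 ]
det(P) = -825

Expand along row 0 (cofactor expansion): det(P) = a*(e*i - f*h) - b*(d*i - f*g) + c*(d*h - e*g), where the 3×3 is [[a, b, c], [d, e, f], [g, h, i]].
Minor M_00 = (4)*(15) - (-3)*(15) = 60 + 45 = 105.
Minor M_01 = (2)*(15) - (-3)*(12) = 30 + 36 = 66.
Minor M_02 = (2)*(15) - (4)*(12) = 30 - 48 = -18.
det(P) = (-11)*(105) - (-8)*(66) + (11)*(-18) = -1155 + 528 - 198 = -825.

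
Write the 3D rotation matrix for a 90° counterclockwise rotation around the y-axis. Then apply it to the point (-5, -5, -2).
R = [[0, 0, 1], [0, 1, 0], [-1, 0, 0]]; R·(-5, -5, -2) = (-2, -5, 5)

Rotation matrix for 90° around y-axis:
cos(90°) = 0, sin(90°) = 1
R = [[0, 0, 1], [0, 1, 0], [-1, 0, 0]]
Apply to (-5, -5, -2): R·[-5, -5, -2]ᵀ = (-2, -5, 5)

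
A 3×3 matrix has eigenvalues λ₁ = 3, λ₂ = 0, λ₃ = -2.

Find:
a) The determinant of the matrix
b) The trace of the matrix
det = 0, trace = 1

Two standard eigenvalue identities:
- det(A) equals the product of the eigenvalues (counted with multiplicity).
- trace(A) equals the sum of the eigenvalues.
det(A) = (3)*(0)*(-2) = 0.
trace(A) = 3 + 0 - 2 = 1.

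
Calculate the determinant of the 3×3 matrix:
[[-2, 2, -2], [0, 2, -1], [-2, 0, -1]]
0

Expansion along first row:
det = -2·det([[2,-1],[0,-1]]) - 2·det([[0,-1],[-2,-1]]) + -2·det([[0,2],[-2,0]])
    = -2·(2·-1 - -1·0) - 2·(0·-1 - -1·-2) + -2·(0·0 - 2·-2)
    = -2·-2 - 2·-2 + -2·4
    = 4 + 4 + -8 = 0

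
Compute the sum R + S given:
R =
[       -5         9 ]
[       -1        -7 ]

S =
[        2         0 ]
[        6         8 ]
R + S =
[       -3         9 ]
[        5         1 ]

Matrix addition is elementwise: (R+S)[i][j] = R[i][j] + S[i][j].
  (R+S)[0][0] = (-5) + (2) = -3
  (R+S)[0][1] = (9) + (0) = 9
  (R+S)[1][0] = (-1) + (6) = 5
  (R+S)[1][1] = (-7) + (8) = 1
R + S =
[       -3         9 ]
[        5         1 ]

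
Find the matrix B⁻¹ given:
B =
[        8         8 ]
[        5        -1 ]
det(B) = -48
B⁻¹ =
[     1/48       1/6 ]
[     5/48      -1/6 ]

For a 2×2 matrix B = [[a, b], [c, d]] with det(B) ≠ 0, B⁻¹ = (1/det(B)) * [[d, -b], [-c, a]].
det(B) = (8)*(-1) - (8)*(5) = -8 - 40 = -48.
B⁻¹ = (1/-48) * [[-1, -8], [-5, 8]].
Dividing each entry by -48 and reducing:
B⁻¹ =
[     1/48       1/6 ]
[     5/48      -1/6 ]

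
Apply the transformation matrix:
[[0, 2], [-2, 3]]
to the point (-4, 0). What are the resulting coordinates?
(0, 8)

Matrix multiplication:
[[0, 2], [-2, 3]] × [-4, 0]ᵀ
= [0×-4 + 2×0, -2×-4 + 3×0]ᵀ
= [0.0000, 8.0000]ᵀ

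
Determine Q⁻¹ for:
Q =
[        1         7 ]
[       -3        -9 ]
det(Q) = 12
Q⁻¹ =
[     -3/4     -7/12 ]
[      1/4      1/12 ]

For a 2×2 matrix Q = [[a, b], [c, d]] with det(Q) ≠ 0, Q⁻¹ = (1/det(Q)) * [[d, -b], [-c, a]].
det(Q) = (1)*(-9) - (7)*(-3) = -9 + 21 = 12.
Q⁻¹ = (1/12) * [[-9, -7], [3, 1]].
Dividing each entry by 12 and reducing:
Q⁻¹ =
[     -3/4     -7/12 ]
[      1/4      1/12 ]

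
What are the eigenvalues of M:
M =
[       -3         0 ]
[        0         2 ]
λ = -3, 2

Solve det(M - λI) = 0. For a 2×2 matrix the characteristic equation is λ² - (trace)λ + det = 0.
trace(M) = a + d = -3 + 2 = -1.
det(M) = a*d - b*c = (-3)*(2) - (0)*(0) = -6 - 0 = -6.
Characteristic equation: λ² - (-1)λ + (-6) = 0.
Discriminant = (-1)² - 4*(-6) = 1 + 24 = 25.
λ = (-1 ± √25) / 2 = (-1 ± 5) / 2 = -3, 2.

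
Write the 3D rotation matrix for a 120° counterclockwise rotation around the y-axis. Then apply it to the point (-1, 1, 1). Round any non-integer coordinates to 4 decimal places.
R = [[-1/2, 0, √3/2], [0, 1, 0], [-√3/2, 0, -1/2]]; R·(-1, 1, 1) = (1.3660, 1.0000, 0.3660)

Rotation matrix for 120° around y-axis:
cos(120°) = -1/2, sin(120°) = √3/2
R = [[-1/2, 0, √3/2], [0, 1, 0], [-√3/2, 0, -1/2]]
Apply to (-1, 1, 1): R·[-1, 1, 1]ᵀ = (1.3660, 1.0000, 0.3660)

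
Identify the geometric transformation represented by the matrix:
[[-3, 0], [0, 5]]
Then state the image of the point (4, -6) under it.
non-uniform scaling by (-3, 5); image of (4, -6) is (-12, -30)

This is diagonal with distinct entries, so it scales the x-axis by -3 and the y-axis by 5.
The matrix [[-3, 0], [0, 5]] represents: non-uniform scaling by (-3, 5).
Applying it to (4, -6): [-3·4 + 0·-6, 0·4 + 5·-6] = (-12, -30).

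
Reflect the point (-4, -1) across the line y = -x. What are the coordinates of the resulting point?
(1, 4)

Reflection across line y = -x: (-4, -1) → (1, 4)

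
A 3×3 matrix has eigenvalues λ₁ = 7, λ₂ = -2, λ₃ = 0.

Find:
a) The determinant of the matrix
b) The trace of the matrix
det = 0, trace = 5

Two standard eigenvalue identities:
- det(A) equals the product of the eigenvalues (counted with multiplicity).
- trace(A) equals the sum of the eigenvalues.
det(A) = (7)*(-2)*(0) = 0.
trace(A) = 7 - 2 + 0 = 5.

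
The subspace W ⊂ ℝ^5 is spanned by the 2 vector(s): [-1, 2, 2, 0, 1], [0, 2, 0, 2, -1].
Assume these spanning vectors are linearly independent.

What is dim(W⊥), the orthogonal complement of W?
dim(W⊥) = 3

For any subspace W of ℝ^n, dim(W) + dim(W⊥) = n (the whole-space dimension).
Here the given 2 vectors are linearly independent, so dim(W) = 2.
Thus dim(W⊥) = n - dim(W) = 5 - 2 = 3.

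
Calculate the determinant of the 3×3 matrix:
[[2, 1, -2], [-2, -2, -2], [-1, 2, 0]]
22

Expansion along first row:
det = 2·det([[-2,-2],[2,0]]) - 1·det([[-2,-2],[-1,0]]) + -2·det([[-2,-2],[-1,2]])
    = 2·(-2·0 - -2·2) - 1·(-2·0 - -2·-1) + -2·(-2·2 - -2·-1)
    = 2·4 - 1·-2 + -2·-6
    = 8 + 2 + 12 = 22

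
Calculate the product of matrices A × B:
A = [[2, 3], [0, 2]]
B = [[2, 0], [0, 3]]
[[4, 9], [0, 6]]

Matrix multiplication:
C[0][0] = 2×2 + 3×0 = 4
C[0][1] = 2×0 + 3×3 = 9
C[1][0] = 0×2 + 2×0 = 0
C[1][1] = 0×0 + 2×3 = 6
Result: [[4, 9], [0, 6]]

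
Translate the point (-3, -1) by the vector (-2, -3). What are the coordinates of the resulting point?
(-5, -4)

Translation by (-2, -3):
x' = -3 + -2 = -5
y' = -1 + -3 = -4
Homogeneous matrix: [[1, 0, -2], [0, 1, -3], [0, 0, 1]]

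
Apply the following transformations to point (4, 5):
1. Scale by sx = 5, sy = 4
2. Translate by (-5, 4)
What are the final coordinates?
(15, 24)

Step 1: Scale (4, 5) by (sx, sy) = (5, 4) → (20, 20)
Step 2: Translate by (-5, 4) → (15, 24)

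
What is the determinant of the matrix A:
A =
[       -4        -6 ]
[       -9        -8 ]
det(A) = -22

For a 2×2 matrix [[a, b], [c, d]], det = a*d - b*c.
det(A) = (-4)*(-8) - (-6)*(-9) = 32 - 54 = -22.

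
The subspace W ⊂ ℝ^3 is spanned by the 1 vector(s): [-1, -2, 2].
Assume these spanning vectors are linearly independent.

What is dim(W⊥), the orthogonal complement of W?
dim(W⊥) = 2

For any subspace W of ℝ^n, dim(W) + dim(W⊥) = n (the whole-space dimension).
Here the given 1 vectors are linearly independent, so dim(W) = 1.
Thus dim(W⊥) = n - dim(W) = 3 - 1 = 2.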